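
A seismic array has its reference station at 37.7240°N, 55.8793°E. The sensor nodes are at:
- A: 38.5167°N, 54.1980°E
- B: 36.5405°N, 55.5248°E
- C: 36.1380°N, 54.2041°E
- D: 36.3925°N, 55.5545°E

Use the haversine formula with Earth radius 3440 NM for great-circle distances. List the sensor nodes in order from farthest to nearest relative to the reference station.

Distances from the reference station:
C 36.1380°N, 54.2041°E: 124.6 NM
A 38.5167°N, 54.1980°E: 92.6 NM
D 36.3925°N, 55.5545°E: 81.4 NM
B 36.5405°N, 55.5248°E: 73.1 NM

C, A, D, B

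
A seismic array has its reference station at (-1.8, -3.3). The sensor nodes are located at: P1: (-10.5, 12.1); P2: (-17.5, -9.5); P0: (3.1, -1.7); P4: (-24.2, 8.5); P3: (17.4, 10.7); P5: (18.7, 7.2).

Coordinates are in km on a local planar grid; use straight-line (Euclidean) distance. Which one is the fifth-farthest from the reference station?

Distances from the reference station ((-1.8, -3.3)):
P4: 25.3 km
P3: 23.8 km
P5: 23.0 km
P1: 17.7 km
P2: 16.9 km
P0: 5.2 km
The fifth-farthest is P2 at 16.9 km.

P2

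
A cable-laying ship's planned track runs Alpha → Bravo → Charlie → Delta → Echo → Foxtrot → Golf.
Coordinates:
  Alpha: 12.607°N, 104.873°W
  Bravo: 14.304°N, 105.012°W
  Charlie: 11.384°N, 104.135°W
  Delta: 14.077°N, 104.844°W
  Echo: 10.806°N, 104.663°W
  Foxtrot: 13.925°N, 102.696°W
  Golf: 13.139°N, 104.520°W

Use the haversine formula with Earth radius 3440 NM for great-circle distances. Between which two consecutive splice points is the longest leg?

Echo–Foxtrot

Leg distances:
Alpha→Bravo: 102.2 NM
Bravo→Charlie: 182.7 NM
Charlie→Delta: 166.9 NM
Delta→Echo: 196.7 NM
Echo→Foxtrot: 219.9 NM
Foxtrot→Golf: 116.5 NM
The longest leg is Echo–Foxtrot at 219.9 NM.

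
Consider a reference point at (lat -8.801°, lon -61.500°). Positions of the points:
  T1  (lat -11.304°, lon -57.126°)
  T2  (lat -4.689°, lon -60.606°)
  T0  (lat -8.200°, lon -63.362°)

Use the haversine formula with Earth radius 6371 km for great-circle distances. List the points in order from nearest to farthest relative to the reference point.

Distance from the reference point at (lat -8.801°, lon -61.500°) to each:
T0 (lat -8.200°, lon -63.362°): 215.4 km
T2 (lat -4.689°, lon -60.606°): 467.8 km
T1 (lat -11.304°, lon -57.126°): 553.9 km

T0, T2, T1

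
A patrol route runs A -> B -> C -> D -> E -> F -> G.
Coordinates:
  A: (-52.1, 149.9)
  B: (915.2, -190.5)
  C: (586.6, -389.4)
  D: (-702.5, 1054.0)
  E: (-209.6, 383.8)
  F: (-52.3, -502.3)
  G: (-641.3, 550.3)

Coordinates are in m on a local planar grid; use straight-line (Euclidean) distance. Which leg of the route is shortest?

B–C

Leg distances:
A→B: 1025.4 m
B→C: 384.1 m
C→D: 1935.2 m
D→E: 831.9 m
E→F: 900.0 m
F→G: 1206.2 m
The shortest leg is B–C at 384.1 m.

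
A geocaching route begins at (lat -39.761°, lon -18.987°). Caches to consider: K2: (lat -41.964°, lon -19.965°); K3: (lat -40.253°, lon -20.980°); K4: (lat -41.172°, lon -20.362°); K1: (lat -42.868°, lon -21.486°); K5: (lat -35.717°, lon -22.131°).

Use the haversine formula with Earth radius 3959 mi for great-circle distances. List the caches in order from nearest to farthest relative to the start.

K3, K4, K2, K1, K5

Distances from the start:
K3 (lat -40.253°, lon -20.980°): 110.8 mi
K4 (lat -41.172°, lon -20.362°): 121.4 mi
K2 (lat -41.964°, lon -19.965°): 160.6 mi
K1 (lat -42.868°, lon -21.486°): 250.8 mi
K5 (lat -35.717°, lon -22.131°): 328.0 mi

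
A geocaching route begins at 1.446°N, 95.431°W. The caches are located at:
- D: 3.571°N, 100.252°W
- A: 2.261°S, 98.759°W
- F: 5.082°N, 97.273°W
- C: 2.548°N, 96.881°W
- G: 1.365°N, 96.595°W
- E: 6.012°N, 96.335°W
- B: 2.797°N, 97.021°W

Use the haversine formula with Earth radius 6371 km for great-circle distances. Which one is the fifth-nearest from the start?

E

Distance to each, sorted:
G: 129.7 km
C: 202.4 km
B: 231.9 km
F: 453.1 km
E: 517.5 km
A: 553.9 km
D: 585.3 km
The fifth-nearest is E at 517.5 km.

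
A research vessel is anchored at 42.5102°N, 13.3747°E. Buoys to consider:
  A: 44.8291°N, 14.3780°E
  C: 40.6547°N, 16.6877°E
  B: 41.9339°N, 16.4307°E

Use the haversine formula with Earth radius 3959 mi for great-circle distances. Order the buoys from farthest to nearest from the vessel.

Distance from the vessel at 42.5102°N, 13.3747°E to each:
C 40.6547°N, 16.6877°E: 213.9 mi
A 44.8291°N, 14.3780°E: 167.9 mi
B 41.9339°N, 16.4307°E: 161.4 mi

C, A, B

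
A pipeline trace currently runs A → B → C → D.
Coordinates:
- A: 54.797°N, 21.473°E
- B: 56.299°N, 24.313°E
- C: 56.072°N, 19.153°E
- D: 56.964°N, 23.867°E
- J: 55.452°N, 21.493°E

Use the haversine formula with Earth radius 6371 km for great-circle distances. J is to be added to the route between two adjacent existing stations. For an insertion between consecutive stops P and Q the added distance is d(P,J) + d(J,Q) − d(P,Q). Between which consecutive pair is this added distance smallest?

between A and B

Added distance for inserting J between each consecutive pair:
A–B: 27.8 km
B–C: 41.1 km
C–D: 79.4 km
Smallest added distance is 27.8 km, inserting between A and B.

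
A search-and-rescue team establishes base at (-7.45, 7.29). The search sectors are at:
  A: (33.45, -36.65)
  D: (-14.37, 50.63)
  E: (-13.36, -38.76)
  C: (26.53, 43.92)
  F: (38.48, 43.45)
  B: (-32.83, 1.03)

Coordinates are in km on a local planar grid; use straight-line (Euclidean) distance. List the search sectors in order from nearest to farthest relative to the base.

B, D, E, C, F, A

Distance from the base at (-7.45, 7.29) to each:
B (-32.83, 1.03): 26.1 km
D (-14.37, 50.63): 43.9 km
E (-13.36, -38.76): 46.4 km
C (26.53, 43.92): 50.0 km
F (38.48, 43.45): 58.5 km
A (33.45, -36.65): 60.0 km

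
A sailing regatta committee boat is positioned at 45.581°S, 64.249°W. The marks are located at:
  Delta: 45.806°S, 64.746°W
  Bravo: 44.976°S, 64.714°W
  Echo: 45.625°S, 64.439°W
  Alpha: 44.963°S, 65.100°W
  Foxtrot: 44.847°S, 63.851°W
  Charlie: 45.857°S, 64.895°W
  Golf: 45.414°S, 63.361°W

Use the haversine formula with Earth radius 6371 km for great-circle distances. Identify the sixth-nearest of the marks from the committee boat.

Foxtrot

Distance to each, sorted:
Echo: 15.6 km
Delta: 46.0 km
Charlie: 58.8 km
Golf: 71.7 km
Bravo: 76.5 km
Foxtrot: 87.4 km
Alpha: 95.7 km
The sixth-nearest is Foxtrot at 87.4 km.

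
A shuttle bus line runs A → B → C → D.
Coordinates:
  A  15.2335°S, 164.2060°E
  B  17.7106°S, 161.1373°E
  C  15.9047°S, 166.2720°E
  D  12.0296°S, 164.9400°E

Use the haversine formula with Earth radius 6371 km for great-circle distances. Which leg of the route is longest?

Leg distances:
A→B: 427.7 km
B→C: 582.2 km
C→D: 454.2 km
The longest leg is B–C at 582.2 km.

B–C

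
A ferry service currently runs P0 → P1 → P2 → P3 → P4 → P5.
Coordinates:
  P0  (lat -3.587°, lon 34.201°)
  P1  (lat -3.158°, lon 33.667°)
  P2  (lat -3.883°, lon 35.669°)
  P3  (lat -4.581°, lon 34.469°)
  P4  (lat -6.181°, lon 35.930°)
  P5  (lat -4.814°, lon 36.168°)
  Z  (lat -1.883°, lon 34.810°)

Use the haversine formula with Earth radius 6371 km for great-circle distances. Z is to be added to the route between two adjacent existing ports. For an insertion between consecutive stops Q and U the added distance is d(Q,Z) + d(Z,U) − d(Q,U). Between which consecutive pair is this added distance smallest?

between P1 and P2

Added distance for inserting Z between each consecutive pair:
P0–P1: 315.4 km
P1–P2: 195.9 km
P2–P3: 390.3 km
P3–P4: 555.7 km
P4–P5: 698.6 km
Smallest added distance is 195.9 km, inserting between P1 and P2.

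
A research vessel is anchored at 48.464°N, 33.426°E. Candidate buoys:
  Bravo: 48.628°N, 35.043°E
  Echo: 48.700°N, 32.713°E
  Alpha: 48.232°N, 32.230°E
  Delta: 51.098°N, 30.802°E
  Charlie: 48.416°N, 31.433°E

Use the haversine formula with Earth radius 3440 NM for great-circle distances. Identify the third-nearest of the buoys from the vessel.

Distance to each, sorted:
Echo: 31.7 NM
Alpha: 49.7 NM
Bravo: 65.0 NM
Charlie: 79.4 NM
Delta: 188.0 NM
The third-nearest is Bravo at 65.0 NM.

Bravo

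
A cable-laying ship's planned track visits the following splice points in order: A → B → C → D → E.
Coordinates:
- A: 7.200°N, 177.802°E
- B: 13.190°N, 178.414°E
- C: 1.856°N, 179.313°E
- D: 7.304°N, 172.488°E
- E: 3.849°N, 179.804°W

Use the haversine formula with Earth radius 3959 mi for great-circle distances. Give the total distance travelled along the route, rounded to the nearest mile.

2385 mi

Leg distances:
A→B: 416.0 mi  (cumulative 416.0 mi)
B→C: 785.6 mi  (cumulative 1201.5 mi)
C→D: 602.1 mi  (cumulative 1803.6 mi)
D→E: 581.3 mi  (cumulative 2384.9 mi)
Total route length ≈ 2385 mi.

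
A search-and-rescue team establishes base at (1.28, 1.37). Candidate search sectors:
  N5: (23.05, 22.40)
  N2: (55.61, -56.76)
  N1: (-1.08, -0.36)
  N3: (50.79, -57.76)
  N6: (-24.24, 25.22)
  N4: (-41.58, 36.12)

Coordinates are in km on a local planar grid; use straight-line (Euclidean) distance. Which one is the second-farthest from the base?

Distance to each, sorted:
N2: 79.6 km
N3: 77.1 km
N4: 55.2 km
N6: 34.9 km
N5: 30.3 km
N1: 2.9 km
The second-farthest is N3 at 77.1 km.

N3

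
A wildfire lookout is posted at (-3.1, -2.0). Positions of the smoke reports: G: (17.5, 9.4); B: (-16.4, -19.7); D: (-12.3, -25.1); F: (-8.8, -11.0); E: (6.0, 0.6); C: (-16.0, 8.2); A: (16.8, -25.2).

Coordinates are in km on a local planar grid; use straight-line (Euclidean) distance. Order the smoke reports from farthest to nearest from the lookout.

Distance from the lookout at (-3.1, -2.0) to each:
A (16.8, -25.2): 30.6 km
D (-12.3, -25.1): 24.9 km
G (17.5, 9.4): 23.5 km
B (-16.4, -19.7): 22.1 km
C (-16.0, 8.2): 16.4 km
F (-8.8, -11.0): 10.7 km
E (6.0, 0.6): 9.5 km

A, D, G, B, C, F, E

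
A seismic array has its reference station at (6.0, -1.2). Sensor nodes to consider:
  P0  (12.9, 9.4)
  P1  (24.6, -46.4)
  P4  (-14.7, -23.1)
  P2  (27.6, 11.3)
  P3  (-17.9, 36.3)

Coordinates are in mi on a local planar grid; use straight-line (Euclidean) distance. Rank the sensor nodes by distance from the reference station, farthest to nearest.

Computing each straight-line distance from (6.0, -1.2):
P1 (24.6, -46.4): 48.9 mi
P3 (-17.9, 36.3): 44.5 mi
P4 (-14.7, -23.1): 30.1 mi
P2 (27.6, 11.3): 25.0 mi
P0 (12.9, 9.4): 12.6 mi

P1, P3, P4, P2, P0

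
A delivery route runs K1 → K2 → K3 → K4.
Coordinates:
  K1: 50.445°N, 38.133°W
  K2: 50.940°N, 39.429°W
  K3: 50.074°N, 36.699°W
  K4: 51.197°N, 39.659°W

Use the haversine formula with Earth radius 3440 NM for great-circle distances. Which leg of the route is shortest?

K1–K2

Leg distances:
K1→K2: 57.6 NM
K2→K3: 116.5 NM
K3→K4: 131.3 NM
The shortest leg is K1–K2 at 57.6 NM.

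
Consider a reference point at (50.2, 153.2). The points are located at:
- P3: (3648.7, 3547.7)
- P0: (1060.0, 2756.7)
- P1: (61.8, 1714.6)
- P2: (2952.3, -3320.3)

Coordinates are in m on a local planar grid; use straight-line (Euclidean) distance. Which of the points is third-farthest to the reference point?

Distance to each, sorted:
P3: 4946.9 m
P2: 4526.3 m
P0: 2792.5 m
P1: 1561.4 m
The third-farthest is P0 at 2792.5 m.

P0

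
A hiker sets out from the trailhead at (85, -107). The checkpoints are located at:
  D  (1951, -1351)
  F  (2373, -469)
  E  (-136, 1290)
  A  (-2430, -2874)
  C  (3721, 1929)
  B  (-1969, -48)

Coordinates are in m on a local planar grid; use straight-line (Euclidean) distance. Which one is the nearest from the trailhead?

E

Distance to each, sorted:
E: 1414.4 m
B: 2054.8 m
D: 2242.7 m
F: 2316.5 m
A: 3739.2 m
C: 4167.2 m
The nearest is E at 1414.4 m.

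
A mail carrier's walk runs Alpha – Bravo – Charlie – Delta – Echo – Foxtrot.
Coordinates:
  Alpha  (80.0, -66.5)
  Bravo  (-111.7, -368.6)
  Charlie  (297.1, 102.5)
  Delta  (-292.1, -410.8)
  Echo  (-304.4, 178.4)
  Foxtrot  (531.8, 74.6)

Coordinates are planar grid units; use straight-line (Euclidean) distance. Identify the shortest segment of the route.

Alpha–Bravo

Leg distances:
Alpha→Bravo: 357.8
Bravo→Charlie: 623.7
Charlie→Delta: 781.4
Delta→Echo: 589.3
Echo→Foxtrot: 842.6
The shortest leg is Alpha–Bravo at 357.8.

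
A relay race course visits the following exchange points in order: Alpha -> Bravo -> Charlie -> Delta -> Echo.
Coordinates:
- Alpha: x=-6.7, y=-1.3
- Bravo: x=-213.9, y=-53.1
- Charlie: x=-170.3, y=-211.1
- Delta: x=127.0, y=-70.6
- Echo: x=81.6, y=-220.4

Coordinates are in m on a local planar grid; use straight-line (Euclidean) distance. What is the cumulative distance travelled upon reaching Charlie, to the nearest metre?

Leg distances:
Alpha→Bravo: 213.6 m  (cumulative 213.6 m)
Bravo→Charlie: 163.9 m  (cumulative 377.5 m)
Cumulative distance at Charlie ≈ 377 m.

377 m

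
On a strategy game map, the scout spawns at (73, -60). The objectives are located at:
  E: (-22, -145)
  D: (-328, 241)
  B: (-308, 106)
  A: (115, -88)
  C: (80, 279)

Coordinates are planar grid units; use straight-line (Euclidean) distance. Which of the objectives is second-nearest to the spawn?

Distances from the spawn ((73, -60)):
A: 50.5
E: 127.5
C: 339.1
B: 415.6
D: 501.4
The second-nearest is E at 127.5.

E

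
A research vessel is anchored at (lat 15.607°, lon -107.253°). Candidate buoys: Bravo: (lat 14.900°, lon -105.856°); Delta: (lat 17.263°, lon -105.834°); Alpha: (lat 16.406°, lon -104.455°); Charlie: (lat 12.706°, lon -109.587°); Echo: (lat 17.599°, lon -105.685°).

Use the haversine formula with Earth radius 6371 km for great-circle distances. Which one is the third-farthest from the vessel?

Distances from the vessel ((lat 15.607°, lon -107.253°)):
Charlie: 409.1 km
Alpha: 312.0 km
Echo: 277.4 km
Delta: 238.3 km
Bravo: 169.2 km
The third-farthest is Echo at 277.4 km.

Echo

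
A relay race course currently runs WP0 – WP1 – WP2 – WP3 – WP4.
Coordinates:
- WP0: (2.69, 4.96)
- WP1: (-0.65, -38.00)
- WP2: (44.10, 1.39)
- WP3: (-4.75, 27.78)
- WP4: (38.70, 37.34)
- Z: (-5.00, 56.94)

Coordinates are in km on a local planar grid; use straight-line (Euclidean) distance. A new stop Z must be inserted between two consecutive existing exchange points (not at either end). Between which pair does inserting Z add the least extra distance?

between WP3 and WP4

Added distance for inserting Z between each consecutive pair:
WP0–WP1: 104.5 km
WP1–WP2: 109.6 km
WP2–WP3: 47.8 km
WP3–WP4: 32.6 km
Smallest added distance is 32.6 km, inserting between WP3 and WP4.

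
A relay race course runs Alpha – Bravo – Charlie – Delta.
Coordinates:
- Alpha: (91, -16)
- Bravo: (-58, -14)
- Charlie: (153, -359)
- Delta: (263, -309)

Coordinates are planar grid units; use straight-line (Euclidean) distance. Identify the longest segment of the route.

Bravo–Charlie

Leg distances:
Alpha→Bravo: 149.0
Bravo→Charlie: 404.4
Charlie→Delta: 120.8
The longest leg is Bravo–Charlie at 404.4.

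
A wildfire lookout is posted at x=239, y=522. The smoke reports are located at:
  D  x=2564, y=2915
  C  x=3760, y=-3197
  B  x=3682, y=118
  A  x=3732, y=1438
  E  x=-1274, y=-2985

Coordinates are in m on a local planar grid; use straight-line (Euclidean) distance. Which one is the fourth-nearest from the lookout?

Distances from the lookout (x=239, y=522):
D: 3336.5 m
B: 3466.6 m
A: 3611.1 m
E: 3819.5 m
C: 5121.4 m
The fourth-nearest is E at 3819.5 m.

E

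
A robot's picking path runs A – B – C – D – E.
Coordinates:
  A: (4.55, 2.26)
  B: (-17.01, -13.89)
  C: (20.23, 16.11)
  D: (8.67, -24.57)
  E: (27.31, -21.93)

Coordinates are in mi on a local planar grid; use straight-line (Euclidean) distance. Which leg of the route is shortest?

Leg distances:
A→B: 26.9 mi
B→C: 47.8 mi
C→D: 42.3 mi
D→E: 18.8 mi
The shortest leg is D–E at 18.8 mi.

D–E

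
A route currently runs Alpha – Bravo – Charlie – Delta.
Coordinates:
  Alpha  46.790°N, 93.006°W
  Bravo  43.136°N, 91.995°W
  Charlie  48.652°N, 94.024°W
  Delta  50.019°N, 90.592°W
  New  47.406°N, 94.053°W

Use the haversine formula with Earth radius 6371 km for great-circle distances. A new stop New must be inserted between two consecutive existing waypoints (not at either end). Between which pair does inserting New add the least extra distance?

between Bravo and Charlie

Added distance for inserting New between each consecutive pair:
Alpha–Bravo: 192.1 km
Bravo–Charlie: 6.8 km
Charlie–Delta: 233.0 km
Smallest added distance is 6.8 km, inserting between Bravo and Charlie.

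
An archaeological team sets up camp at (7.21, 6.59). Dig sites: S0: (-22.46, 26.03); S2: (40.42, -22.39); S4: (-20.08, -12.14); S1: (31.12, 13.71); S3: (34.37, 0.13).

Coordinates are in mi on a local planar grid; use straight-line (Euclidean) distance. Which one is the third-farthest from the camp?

Distances from the camp ((7.21, 6.59)):
S2: 44.1 mi
S0: 35.5 mi
S4: 33.1 mi
S3: 27.9 mi
S1: 24.9 mi
The third-farthest is S4 at 33.1 mi.

S4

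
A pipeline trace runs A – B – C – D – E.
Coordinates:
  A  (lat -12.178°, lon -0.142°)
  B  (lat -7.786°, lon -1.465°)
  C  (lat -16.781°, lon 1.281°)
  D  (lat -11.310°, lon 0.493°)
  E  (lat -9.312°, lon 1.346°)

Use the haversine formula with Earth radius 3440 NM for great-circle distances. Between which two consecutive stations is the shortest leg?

D–E

Leg distances:
A→B: 275.0 NM
B→C: 563.5 NM
C→D: 331.7 NM
D→E: 130.1 NM
The shortest leg is D–E at 130.1 NM.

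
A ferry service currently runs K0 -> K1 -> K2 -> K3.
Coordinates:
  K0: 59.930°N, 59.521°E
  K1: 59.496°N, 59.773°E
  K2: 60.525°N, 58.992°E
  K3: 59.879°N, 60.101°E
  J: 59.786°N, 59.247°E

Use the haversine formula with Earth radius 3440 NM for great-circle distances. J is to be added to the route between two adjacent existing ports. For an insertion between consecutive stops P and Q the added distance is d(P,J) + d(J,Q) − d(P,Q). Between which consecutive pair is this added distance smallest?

between K1 and K2

Added distance for inserting J between each consecutive pair:
K0–K1: 8.4 NM
K1–K2: 2.6 NM
K2–K3: 20.4 NM
Smallest added distance is 2.6 NM, inserting between K1 and K2.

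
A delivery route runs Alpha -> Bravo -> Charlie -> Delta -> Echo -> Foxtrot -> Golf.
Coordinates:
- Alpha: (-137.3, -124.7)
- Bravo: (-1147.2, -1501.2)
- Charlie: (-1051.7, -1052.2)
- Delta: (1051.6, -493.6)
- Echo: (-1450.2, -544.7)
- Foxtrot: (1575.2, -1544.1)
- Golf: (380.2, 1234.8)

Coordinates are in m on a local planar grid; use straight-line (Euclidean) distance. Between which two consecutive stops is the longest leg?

Leg distances:
Alpha→Bravo: 1707.2 m
Bravo→Charlie: 459.0 m
Charlie→Delta: 2176.2 m
Delta→Echo: 2502.3 m
Echo→Foxtrot: 3186.2 m
Foxtrot→Golf: 3024.9 m
The longest leg is Echo–Foxtrot at 3186.2 m.

Echo–Foxtrot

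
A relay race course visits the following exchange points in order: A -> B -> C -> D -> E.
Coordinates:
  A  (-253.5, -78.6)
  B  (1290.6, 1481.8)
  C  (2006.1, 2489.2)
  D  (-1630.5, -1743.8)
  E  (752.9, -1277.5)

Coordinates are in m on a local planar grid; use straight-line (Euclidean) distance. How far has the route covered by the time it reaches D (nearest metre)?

Leg distances:
A→B: 2195.2 m  (cumulative 2195.2 m)
B→C: 1235.6 m  (cumulative 3430.9 m)
C→D: 5580.6 m  (cumulative 9011.5 m)
Cumulative distance at D ≈ 9011 m.

9011 m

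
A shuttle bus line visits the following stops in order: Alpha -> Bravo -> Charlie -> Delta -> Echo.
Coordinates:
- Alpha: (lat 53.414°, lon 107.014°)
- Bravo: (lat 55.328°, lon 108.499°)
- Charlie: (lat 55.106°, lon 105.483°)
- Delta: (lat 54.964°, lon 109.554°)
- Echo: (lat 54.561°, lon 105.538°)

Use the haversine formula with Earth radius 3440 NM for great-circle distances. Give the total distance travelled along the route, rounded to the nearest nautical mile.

Leg distances:
Alpha→Bravo: 126.1 NM  (cumulative 126.1 NM)
Bravo→Charlie: 104.1 NM  (cumulative 230.2 NM)
Charlie→Delta: 140.3 NM  (cumulative 370.6 NM)
Delta→Echo: 141.2 NM  (cumulative 511.7 NM)
Total route length ≈ 512 NM.

512 NM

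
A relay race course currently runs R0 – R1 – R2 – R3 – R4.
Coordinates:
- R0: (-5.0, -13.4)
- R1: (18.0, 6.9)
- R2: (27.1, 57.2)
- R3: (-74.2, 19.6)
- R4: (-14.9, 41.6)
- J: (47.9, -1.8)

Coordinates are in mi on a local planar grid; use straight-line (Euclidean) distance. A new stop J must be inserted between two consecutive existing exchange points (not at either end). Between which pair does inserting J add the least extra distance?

Added distance for inserting J between each consecutive pair:
R0–R1: 54.6 mi
R1–R2: 42.6 mi
R2–R3: 78.5 mi
R3–R4: 137.0 mi
Smallest added distance is 42.6 mi, inserting between R1 and R2.

between R1 and R2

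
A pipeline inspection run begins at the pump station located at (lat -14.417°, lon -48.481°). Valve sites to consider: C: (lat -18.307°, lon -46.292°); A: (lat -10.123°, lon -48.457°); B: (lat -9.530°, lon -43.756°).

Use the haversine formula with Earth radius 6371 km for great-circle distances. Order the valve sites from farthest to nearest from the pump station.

B, C, A

Computing each great-circle distance from (lat -14.417°, lon -48.481°):
B (lat -9.530°, lon -43.756°): 747.8 km
C (lat -18.307°, lon -46.292°): 491.5 km
A (lat -10.123°, lon -48.457°): 477.5 km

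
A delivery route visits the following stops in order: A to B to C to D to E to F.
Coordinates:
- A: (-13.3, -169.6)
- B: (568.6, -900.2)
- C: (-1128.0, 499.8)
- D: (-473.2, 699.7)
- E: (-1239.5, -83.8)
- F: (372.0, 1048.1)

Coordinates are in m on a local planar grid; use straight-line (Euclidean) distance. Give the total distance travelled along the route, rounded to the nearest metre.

6884 m

Leg distances:
A→B: 934.0 m  (cumulative 934.0 m)
B→C: 2199.6 m  (cumulative 3133.7 m)
C→D: 684.6 m  (cumulative 3818.3 m)
D→E: 1095.9 m  (cumulative 4914.2 m)
E→F: 1969.3 m  (cumulative 6883.5 m)
Total route length ≈ 6884 m.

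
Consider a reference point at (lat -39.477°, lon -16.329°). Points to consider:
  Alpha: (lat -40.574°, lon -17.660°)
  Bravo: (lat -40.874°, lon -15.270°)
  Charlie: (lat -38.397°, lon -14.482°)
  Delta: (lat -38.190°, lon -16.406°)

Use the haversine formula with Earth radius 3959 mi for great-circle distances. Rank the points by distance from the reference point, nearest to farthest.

Delta, Alpha, Bravo, Charlie

Distances from the reference point:
Delta (lat -38.190°, lon -16.406°): 89.0 mi
Alpha (lat -40.574°, lon -17.660°): 103.5 mi
Bravo (lat -40.874°, lon -15.270°): 111.5 mi
Charlie (lat -38.397°, lon -14.482°): 124.2 mi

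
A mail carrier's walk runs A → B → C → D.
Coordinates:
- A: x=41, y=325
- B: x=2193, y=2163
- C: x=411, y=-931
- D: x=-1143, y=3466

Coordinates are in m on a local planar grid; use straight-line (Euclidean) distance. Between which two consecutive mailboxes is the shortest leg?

Leg distances:
A→B: 2830.1 m
B→C: 3570.5 m
C→D: 4663.5 m
The shortest leg is A–B at 2830.1 m.

A–B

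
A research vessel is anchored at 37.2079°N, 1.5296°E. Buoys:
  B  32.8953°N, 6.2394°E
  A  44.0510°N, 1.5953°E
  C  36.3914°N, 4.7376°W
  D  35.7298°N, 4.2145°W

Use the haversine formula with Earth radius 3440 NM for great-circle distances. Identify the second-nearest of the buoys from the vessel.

Distances from the vessel (37.2079°N, 1.5296°E):
D: 291.1 NM
C: 305.2 NM
B: 347.2 NM
A: 410.9 NM
The second-nearest is C at 305.2 NM.

C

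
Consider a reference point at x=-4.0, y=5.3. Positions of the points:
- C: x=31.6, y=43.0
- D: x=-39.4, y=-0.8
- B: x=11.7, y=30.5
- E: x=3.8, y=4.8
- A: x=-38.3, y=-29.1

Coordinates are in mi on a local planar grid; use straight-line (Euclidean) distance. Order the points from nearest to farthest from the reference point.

E, B, D, A, C

Computing each straight-line distance from x=-4.0, y=5.3:
E x=3.8, y=4.8: 7.8 mi
B x=11.7, y=30.5: 29.7 mi
D x=-39.4, y=-0.8: 35.9 mi
A x=-38.3, y=-29.1: 48.6 mi
C x=31.6, y=43.0: 51.9 mi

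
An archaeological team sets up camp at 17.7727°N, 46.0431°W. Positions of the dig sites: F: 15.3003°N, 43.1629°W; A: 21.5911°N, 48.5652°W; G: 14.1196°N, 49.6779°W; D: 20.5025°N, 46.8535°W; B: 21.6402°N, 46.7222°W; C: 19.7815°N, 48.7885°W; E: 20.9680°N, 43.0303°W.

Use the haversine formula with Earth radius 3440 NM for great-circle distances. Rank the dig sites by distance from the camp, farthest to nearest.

Distance from the camp at 17.7727°N, 46.0431°W to each:
G 14.1196°N, 49.6779°W: 303.5 NM
A 21.5911°N, 48.5652°W: 270.0 NM
E 20.9680°N, 43.0303°W: 256.7 NM
B 21.6402°N, 46.7222°W: 235.4 NM
F 15.3003°N, 43.1629°W: 222.5 NM
C 19.7815°N, 48.7885°W: 197.2 NM
D 20.5025°N, 46.8535°W: 170.2 NM

G, A, E, B, F, C, D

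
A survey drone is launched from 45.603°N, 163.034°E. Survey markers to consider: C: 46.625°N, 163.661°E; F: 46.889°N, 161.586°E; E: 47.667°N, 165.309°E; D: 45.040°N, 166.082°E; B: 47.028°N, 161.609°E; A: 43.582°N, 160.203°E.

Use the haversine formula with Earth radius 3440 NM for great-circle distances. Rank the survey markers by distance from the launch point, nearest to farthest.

Distances from the launch point:
C 46.625°N, 163.661°E: 66.7 NM
F 46.889°N, 161.586°E: 97.9 NM
B 47.028°N, 161.609°E: 104.0 NM
D 45.040°N, 166.082°E: 133.0 NM
E 47.667°N, 165.309°E: 155.4 NM
A 43.582°N, 160.203°E: 171.4 NM

C, F, B, D, E, A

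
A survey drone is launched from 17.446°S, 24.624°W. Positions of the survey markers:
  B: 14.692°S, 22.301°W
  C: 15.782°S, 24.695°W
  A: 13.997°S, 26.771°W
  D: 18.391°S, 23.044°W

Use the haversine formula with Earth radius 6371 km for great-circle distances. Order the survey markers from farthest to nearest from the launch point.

Computing each great-circle distance from 17.446°S, 24.624°W:
A 13.997°S, 26.771°W: 447.1 km
B 14.692°S, 22.301°W: 394.2 km
D 18.391°S, 23.044°W: 197.4 km
C 15.782°S, 24.695°W: 185.2 km

A, B, D, C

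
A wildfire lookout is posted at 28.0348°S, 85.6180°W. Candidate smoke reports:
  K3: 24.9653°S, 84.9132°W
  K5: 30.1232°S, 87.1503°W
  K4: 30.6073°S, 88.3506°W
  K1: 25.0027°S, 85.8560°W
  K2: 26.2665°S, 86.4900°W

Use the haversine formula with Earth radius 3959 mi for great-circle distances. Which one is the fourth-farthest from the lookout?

Distance to each, sorted:
K4: 242.3 mi
K3: 216.5 mi
K1: 210.0 mi
K5: 171.4 mi
K2: 133.4 mi
The fourth-farthest is K5 at 171.4 mi.

K5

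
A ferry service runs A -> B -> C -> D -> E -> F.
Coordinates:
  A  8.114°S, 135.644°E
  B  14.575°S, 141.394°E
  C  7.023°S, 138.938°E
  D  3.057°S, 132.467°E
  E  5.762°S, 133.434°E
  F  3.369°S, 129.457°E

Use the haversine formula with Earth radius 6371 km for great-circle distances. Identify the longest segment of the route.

A–B

Leg distances:
A→B: 953.2 km
B→C: 881.5 km
C→D: 841.4 km
D→E: 319.3 km
E→F: 514.9 km
The longest leg is A–B at 953.2 km.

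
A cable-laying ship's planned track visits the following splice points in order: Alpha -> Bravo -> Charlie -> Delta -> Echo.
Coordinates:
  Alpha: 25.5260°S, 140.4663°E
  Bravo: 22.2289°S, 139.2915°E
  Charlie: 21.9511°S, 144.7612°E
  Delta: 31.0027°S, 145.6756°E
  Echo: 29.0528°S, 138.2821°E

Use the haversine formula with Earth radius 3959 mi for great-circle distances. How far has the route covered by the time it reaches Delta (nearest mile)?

1218 mi

Leg distances:
Alpha→Bravo: 239.6 mi  (cumulative 239.6 mi)
Bravo→Charlie: 350.7 mi  (cumulative 590.3 mi)
Charlie→Delta: 628.0 mi  (cumulative 1218.3 mi)
Cumulative distance at Delta ≈ 1218 mi.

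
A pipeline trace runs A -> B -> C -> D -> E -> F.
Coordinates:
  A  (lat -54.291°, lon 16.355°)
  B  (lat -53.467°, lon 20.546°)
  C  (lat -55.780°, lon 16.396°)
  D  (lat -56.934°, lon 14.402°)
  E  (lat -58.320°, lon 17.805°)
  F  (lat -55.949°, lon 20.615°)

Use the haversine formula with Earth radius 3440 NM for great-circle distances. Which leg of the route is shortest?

Leg distances:
A→B: 156.3 NM
B→C: 200.2 NM
C→D: 95.9 NM
D→E: 137.4 NM
E→F: 169.2 NM
The shortest leg is C–D at 95.9 NM.

C–D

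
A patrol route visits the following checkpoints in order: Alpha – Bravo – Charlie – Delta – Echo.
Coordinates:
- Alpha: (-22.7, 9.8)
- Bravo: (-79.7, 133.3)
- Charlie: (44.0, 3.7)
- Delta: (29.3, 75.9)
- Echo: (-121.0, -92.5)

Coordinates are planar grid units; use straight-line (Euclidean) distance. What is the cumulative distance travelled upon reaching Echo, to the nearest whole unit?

Leg distances:
Alpha→Bravo: 136.0  (cumulative 136.0)
Bravo→Charlie: 179.2  (cumulative 315.2)
Charlie→Delta: 73.7  (cumulative 388.9)
Delta→Echo: 225.7  (cumulative 614.6)
Cumulative distance at Echo ≈ 615.

615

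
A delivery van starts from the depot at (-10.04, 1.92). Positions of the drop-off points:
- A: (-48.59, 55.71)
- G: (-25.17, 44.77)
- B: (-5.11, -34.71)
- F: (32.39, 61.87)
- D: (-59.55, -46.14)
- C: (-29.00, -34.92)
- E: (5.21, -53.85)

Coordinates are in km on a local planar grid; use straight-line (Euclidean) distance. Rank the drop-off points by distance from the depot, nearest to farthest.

B, C, G, E, A, D, F

Distance from the depot at (-10.04, 1.92) to each:
B (-5.11, -34.71): 37.0 km
C (-29.00, -34.92): 41.4 km
G (-25.17, 44.77): 45.4 km
E (5.21, -53.85): 57.8 km
A (-48.59, 55.71): 66.2 km
D (-59.55, -46.14): 69.0 km
F (32.39, 61.87): 73.4 km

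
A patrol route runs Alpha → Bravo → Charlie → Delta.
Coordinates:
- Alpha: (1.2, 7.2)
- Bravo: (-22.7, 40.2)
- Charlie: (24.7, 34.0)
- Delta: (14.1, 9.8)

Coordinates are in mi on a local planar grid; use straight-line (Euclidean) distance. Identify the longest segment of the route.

Bravo–Charlie

Leg distances:
Alpha→Bravo: 40.7 mi
Bravo→Charlie: 47.8 mi
Charlie→Delta: 26.4 mi
The longest leg is Bravo–Charlie at 47.8 mi.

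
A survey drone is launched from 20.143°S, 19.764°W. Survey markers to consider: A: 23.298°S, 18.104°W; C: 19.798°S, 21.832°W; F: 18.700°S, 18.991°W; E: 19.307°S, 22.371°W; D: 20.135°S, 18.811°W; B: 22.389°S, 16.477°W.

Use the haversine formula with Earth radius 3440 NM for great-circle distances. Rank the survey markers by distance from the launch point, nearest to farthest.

D, F, C, E, A, B

Computing each great-circle distance from 20.143°S, 19.764°W:
D 20.135°S, 18.811°W: 53.7 NM
F 18.700°S, 18.991°W: 97.1 NM
C 19.798°S, 21.832°W: 118.5 NM
E 19.307°S, 22.371°W: 155.7 NM
A 23.298°S, 18.104°W: 210.8 NM
B 22.389°S, 16.477°W: 228.0 NM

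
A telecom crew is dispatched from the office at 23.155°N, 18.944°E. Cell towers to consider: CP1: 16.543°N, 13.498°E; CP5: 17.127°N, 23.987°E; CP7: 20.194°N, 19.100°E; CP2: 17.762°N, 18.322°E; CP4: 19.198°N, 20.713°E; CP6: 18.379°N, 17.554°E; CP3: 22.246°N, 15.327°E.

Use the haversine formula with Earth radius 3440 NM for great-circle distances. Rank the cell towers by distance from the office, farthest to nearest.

Distance from the office at 23.155°N, 18.944°E to each:
CP1 16.543°N, 13.498°E: 502.0 NM
CP5 17.127°N, 23.987°E: 460.1 NM
CP2 17.762°N, 18.322°E: 325.7 NM
CP6 18.379°N, 17.554°E: 297.2 NM
CP4 19.198°N, 20.713°E: 257.4 NM
CP3 22.246°N, 15.327°E: 207.6 NM
CP7 20.194°N, 19.100°E: 178.0 NM

CP1, CP5, CP2, CP6, CP4, CP3, CP7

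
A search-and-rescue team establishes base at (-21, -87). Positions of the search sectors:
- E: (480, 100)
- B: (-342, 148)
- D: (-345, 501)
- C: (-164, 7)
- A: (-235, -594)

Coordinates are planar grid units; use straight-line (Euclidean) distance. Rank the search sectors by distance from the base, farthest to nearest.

Distance from the base at (-21, -87) to each:
D (-345, 501): 671.4
A (-235, -594): 550.3
E (480, 100): 534.8
B (-342, 148): 397.8
C (-164, 7): 171.1

D, A, E, B, C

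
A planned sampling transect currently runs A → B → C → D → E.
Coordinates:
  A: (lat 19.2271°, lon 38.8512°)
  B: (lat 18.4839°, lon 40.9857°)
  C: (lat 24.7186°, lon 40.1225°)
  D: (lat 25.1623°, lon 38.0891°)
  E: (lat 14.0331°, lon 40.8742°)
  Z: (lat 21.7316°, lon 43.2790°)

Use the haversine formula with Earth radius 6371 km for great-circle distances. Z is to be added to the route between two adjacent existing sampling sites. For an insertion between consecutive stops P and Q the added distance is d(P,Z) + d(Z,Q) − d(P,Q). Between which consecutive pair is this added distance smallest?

Added distance for inserting Z between each consecutive pair:
A–B: 732.7 km
B–C: 197.2 km
C–D: 904.5 km
D–E: 274.1 km
Smallest added distance is 197.2 km, inserting between B and C.

between B and C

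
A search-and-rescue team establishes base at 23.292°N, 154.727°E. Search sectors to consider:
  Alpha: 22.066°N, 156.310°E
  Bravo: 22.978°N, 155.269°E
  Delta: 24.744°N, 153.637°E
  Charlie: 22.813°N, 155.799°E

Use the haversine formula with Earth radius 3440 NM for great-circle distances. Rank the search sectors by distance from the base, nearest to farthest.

Distance from the base at 23.292°N, 154.727°E to each:
Bravo 22.978°N, 155.269°E: 35.4 NM
Charlie 22.813°N, 155.799°E: 65.8 NM
Delta 24.744°N, 153.637°E: 105.7 NM
Alpha 22.066°N, 156.310°E: 114.5 NM

Bravo, Charlie, Delta, Alpha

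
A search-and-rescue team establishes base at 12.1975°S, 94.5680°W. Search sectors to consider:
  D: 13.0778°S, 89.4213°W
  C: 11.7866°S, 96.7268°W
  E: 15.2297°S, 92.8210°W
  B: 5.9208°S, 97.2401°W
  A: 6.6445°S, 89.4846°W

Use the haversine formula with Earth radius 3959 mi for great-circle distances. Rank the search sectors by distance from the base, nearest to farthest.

Computing each great-circle distance from 12.1975°S, 94.5680°W:
C 11.7866°S, 96.7268°W: 148.6 mi
E 15.2297°S, 92.8210°W: 240.1 mi
D 13.0778°S, 89.4213°W: 352.3 mi
B 5.9208°S, 97.2401°W: 470.4 mi
A 6.6445°S, 89.4846°W: 516.9 mi

C, E, D, B, A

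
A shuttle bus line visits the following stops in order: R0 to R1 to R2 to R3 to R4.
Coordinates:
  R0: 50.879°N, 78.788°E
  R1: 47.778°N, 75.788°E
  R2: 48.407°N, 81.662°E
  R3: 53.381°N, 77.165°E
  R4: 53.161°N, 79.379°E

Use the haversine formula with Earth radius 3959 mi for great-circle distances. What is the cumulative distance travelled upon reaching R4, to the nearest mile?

Leg distances:
R0→R1: 253.3 mi  (cumulative 253.3 mi)
R1→R2: 274.5 mi  (cumulative 527.7 mi)
R2→R3: 395.5 mi  (cumulative 923.2 mi)
R3→R4: 92.7 mi  (cumulative 1015.9 mi)
Cumulative distance at R4 ≈ 1016 mi.

1016 mi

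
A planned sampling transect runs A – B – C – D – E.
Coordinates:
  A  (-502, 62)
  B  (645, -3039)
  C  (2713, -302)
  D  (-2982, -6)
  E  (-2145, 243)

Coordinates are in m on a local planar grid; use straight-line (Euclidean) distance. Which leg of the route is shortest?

Leg distances:
A→B: 3306.3 m
B→C: 3430.4 m
C→D: 5702.7 m
D→E: 873.3 m
The shortest leg is D–E at 873.3 m.

D–E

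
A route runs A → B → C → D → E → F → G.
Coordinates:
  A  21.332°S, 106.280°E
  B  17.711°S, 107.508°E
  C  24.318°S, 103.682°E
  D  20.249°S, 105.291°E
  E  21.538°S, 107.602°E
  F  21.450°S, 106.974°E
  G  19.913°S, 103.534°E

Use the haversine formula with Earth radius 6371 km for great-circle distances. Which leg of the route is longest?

B–C

Leg distances:
A→B: 422.7 km
B→C: 835.0 km
C→D: 481.8 km
D→E: 279.6 km
E→F: 65.7 km
F→G: 396.6 km
The longest leg is B–C at 835.0 km.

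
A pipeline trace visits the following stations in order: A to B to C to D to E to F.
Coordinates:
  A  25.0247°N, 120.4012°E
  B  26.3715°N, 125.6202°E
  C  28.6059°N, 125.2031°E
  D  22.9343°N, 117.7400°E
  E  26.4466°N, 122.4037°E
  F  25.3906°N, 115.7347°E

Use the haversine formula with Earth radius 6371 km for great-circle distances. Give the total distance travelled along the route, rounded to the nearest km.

Leg distances:
A→B: 543.9 km  (cumulative 543.9 km)
B→C: 251.8 km  (cumulative 795.7 km)
C→D: 977.4 km  (cumulative 1773.1 km)
D→E: 611.9 km  (cumulative 2385.0 km)
E→F: 677.1 km  (cumulative 3062.1 km)
Total route length ≈ 3062 km.

3062 km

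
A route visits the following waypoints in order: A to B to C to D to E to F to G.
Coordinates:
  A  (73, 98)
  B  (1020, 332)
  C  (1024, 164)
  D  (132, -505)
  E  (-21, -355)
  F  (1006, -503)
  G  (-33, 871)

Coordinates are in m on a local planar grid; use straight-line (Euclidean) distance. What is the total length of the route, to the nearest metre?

Leg distances:
A→B: 975.5 m  (cumulative 975.5 m)
B→C: 168.0 m  (cumulative 1143.5 m)
C→D: 1115.0 m  (cumulative 2258.5 m)
D→E: 214.3 m  (cumulative 2472.8 m)
E→F: 1037.6 m  (cumulative 3510.4 m)
F→G: 1722.6 m  (cumulative 5233.0 m)
Total route length ≈ 5233 m.

5233 m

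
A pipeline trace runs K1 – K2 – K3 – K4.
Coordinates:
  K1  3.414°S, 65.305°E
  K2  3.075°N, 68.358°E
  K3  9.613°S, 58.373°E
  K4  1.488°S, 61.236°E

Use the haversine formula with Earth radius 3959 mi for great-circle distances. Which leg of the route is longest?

Leg distances:
K1→K2: 495.5 mi
K2→K3: 1114.1 mi
K3→K4: 594.9 mi
The longest leg is K2–K3 at 1114.1 mi.

K2–K3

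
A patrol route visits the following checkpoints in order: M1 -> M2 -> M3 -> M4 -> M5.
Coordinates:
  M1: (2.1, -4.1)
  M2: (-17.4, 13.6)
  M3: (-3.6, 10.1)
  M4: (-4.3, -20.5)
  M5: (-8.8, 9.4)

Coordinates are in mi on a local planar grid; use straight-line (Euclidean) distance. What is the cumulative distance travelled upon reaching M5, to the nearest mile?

101 mi

Leg distances:
M1→M2: 26.3 mi  (cumulative 26.3 mi)
M2→M3: 14.2 mi  (cumulative 40.6 mi)
M3→M4: 30.6 mi  (cumulative 71.2 mi)
M4→M5: 30.2 mi  (cumulative 101.4 mi)
Cumulative distance at M5 ≈ 101 mi.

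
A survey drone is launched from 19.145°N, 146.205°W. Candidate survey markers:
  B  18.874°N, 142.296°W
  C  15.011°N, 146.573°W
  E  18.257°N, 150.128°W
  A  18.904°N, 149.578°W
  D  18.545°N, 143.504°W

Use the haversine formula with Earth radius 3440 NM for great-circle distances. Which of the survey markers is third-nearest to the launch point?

B

Distances from the launch point (19.145°N, 146.205°W):
D: 157.6 NM
A: 192.0 NM
B: 222.5 NM
E: 229.4 NM
C: 249.1 NM
The third-nearest is B at 222.5 NM.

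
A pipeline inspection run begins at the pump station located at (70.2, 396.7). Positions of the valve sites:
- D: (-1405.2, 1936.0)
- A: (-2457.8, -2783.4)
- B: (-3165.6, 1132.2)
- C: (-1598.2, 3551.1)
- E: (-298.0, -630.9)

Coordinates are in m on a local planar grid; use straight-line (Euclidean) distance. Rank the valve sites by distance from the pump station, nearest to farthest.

Distances from the pump station:
E (-298.0, -630.9): 1091.6 m
D (-1405.2, 1936.0): 2132.2 m
B (-3165.6, 1132.2): 3318.3 m
C (-1598.2, 3551.1): 3568.4 m
A (-2457.8, -2783.4): 4062.5 m

E, D, B, C, A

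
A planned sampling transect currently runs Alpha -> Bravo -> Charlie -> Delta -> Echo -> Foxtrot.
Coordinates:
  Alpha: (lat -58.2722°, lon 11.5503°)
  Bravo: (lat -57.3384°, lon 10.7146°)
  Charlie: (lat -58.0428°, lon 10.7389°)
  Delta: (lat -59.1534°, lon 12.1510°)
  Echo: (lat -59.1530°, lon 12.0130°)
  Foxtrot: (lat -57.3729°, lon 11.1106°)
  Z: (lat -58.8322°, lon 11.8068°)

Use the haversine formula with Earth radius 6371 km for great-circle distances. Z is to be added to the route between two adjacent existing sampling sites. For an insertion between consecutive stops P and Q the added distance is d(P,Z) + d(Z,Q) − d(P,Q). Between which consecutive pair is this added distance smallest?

Added distance for inserting Z between each consecutive pair:
Alpha–Bravo: 127.1 km
Bravo–Charlie: 207.3 km
Charlie–Delta: 0.2 km
Delta–Echo: 70.5 km
Echo–Foxtrot: 0.1 km
Smallest added distance is 0.1 km, inserting between Echo and Foxtrot.

between Echo and Foxtrot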